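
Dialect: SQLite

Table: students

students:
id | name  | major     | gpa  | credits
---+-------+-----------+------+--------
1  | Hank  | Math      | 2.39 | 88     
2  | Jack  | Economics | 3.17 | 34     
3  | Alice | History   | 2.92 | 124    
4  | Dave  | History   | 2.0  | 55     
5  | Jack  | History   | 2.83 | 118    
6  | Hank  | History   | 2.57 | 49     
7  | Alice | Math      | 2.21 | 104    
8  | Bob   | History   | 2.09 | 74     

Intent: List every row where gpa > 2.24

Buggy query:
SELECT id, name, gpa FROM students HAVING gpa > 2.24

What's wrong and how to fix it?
Bug: HAVING filters the output of aggregation, but this query has no GROUP BY and no aggregate functions, so SQLite rejects it (HAVING clause on a non-aggregate query); the condition here is per row

Fix: Use WHERE for row-level filtering

Corrected query:
SELECT id, name, gpa FROM students WHERE gpa > 2.24

Result:
id | name  | gpa 
---+-------+-----
1  | Hank  | 2.39
2  | Jack  | 3.17
3  | Alice | 2.92
5  | Jack  | 2.83
6  | Hank  | 2.57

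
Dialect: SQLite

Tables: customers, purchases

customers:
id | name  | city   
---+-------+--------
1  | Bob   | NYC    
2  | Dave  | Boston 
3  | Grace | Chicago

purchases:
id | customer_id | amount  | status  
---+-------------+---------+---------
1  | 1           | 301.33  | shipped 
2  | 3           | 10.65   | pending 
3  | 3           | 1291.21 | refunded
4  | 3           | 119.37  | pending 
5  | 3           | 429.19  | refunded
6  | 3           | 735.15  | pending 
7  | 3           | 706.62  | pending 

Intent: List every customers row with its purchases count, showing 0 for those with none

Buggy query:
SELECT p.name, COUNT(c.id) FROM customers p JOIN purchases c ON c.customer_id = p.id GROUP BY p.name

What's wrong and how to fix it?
Bug: An inner join excludes parents with zero children

Fix: Use LEFT JOIN so parents without children still appear (COUNT(c.id) gives 0)

Corrected query:
SELECT p.name, COUNT(c.id) FROM customers p LEFT JOIN purchases c ON c.customer_id = p.id GROUP BY p.name

Result:
name  | COUNT(c.id)
------+------------
Bob   | 1          
Dave  | 0          
Grace | 6          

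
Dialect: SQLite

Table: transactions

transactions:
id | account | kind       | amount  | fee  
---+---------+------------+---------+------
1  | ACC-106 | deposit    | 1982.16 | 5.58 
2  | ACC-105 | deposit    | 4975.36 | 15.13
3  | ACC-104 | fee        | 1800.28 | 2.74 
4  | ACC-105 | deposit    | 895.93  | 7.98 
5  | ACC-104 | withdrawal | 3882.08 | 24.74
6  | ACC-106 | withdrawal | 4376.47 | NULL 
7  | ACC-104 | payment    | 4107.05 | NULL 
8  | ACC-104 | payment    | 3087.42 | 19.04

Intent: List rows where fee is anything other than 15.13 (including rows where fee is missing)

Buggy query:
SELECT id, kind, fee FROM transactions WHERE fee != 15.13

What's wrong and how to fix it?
Bug: 'fee != 15.13' is unknown when fee is NULL, so NULL rows are silently excluded

Fix: Add an explicit OR fee IS NULL to include the missing-value rows

Corrected query:
SELECT id, kind, fee FROM transactions WHERE fee != 15.13 OR fee IS NULL

Result:
id | kind       | fee  
---+------------+------
1  | deposit    | 5.58 
3  | fee        | 2.74 
4  | deposit    | 7.98 
5  | withdrawal | 24.74
6  | withdrawal | NULL 
7  | payment    | NULL 
8  | payment    | 19.04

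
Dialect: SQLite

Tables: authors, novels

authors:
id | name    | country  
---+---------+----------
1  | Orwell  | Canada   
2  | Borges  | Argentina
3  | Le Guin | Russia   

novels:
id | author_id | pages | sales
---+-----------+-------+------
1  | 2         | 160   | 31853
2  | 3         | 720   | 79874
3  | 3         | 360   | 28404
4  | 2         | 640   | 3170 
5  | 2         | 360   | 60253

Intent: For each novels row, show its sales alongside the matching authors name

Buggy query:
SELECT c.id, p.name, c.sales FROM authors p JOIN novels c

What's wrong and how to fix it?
Bug: Missing join condition: each novels row is matched to all authors rows instead of just its own

Fix: Add ON c.author_id = p.id to the JOIN

Corrected query:
SELECT c.id, p.name, c.sales FROM authors p JOIN novels c ON c.author_id = p.id

Result:
id | name    | sales
---+---------+------
1  | Borges  | 31853
2  | Le Guin | 79874
3  | Le Guin | 28404
4  | Borges  | 3170 
5  | Borges  | 60253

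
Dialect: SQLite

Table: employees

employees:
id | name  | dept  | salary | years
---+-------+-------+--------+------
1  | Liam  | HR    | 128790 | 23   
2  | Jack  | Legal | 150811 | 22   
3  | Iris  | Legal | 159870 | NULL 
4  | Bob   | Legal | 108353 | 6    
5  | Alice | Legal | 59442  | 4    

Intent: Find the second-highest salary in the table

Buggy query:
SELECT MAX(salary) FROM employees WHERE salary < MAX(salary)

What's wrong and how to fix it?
Bug: MAX(salary) on the right of the comparison is an aggregate-in-WHERE error

Fix: Put the inner MAX in a scalar subquery

Corrected query:
SELECT MAX(salary) FROM employees WHERE salary < (SELECT MAX(salary) FROM employees)

Result:
MAX(salary)
-----------
150811     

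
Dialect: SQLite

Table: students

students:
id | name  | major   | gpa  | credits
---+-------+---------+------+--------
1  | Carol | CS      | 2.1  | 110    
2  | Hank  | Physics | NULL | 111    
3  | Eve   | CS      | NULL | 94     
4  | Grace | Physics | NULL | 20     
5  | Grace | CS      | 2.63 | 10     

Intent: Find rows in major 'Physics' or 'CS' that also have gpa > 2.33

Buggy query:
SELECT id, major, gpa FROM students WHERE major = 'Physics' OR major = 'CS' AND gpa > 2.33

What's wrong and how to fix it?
Bug: Without parentheses, AND is evaluated before OR, so the gpa filter only applies to the 'CS' branch

Fix: Add parentheses around the OR so the AND applies to both alternatives

Corrected query:
SELECT id, major, gpa FROM students WHERE (major = 'Physics' OR major = 'CS') AND gpa > 2.33

Result:
id | major | gpa 
---+-------+-----
5  | CS    | 2.63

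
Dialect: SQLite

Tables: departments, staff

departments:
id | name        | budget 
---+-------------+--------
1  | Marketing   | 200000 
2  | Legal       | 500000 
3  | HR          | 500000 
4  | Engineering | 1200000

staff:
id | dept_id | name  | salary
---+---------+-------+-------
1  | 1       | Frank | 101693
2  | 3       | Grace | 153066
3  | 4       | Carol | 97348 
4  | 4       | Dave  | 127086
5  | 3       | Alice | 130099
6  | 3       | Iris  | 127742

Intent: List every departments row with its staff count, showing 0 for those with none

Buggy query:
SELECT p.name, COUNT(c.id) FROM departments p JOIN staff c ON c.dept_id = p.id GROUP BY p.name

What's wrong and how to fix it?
Bug: INNER JOIN drops departments rows that have no matching staff rows

Fix: Switch to LEFT JOIN to retain unmatched parent rows

Corrected query:
SELECT p.name, COUNT(c.id) FROM departments p LEFT JOIN staff c ON c.dept_id = p.id GROUP BY p.name

Result:
name        | COUNT(c.id)
------------+------------
Engineering | 2          
HR          | 3          
Legal       | 0          
Marketing   | 1          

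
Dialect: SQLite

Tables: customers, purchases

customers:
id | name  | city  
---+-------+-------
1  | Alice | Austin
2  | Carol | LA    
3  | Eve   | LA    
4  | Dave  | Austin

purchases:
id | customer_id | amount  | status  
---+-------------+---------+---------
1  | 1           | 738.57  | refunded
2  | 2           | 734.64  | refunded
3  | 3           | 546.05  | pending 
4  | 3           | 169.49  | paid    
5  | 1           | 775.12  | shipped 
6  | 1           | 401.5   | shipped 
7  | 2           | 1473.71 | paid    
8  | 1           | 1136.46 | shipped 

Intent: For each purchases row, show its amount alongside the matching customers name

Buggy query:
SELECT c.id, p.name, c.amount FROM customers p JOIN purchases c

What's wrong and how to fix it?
Bug: Missing join condition: each purchases row is matched to all customers rows instead of just its own

Fix: Specify the join condition linking the foreign key to the parent id

Corrected query:
SELECT c.id, p.name, c.amount FROM customers p JOIN purchases c ON c.customer_id = p.id

Result:
id | name  | amount 
---+-------+--------
1  | Alice | 738.57 
2  | Carol | 734.64 
3  | Eve   | 546.05 
4  | Eve   | 169.49 
5  | Alice | 775.12 
6  | Alice | 401.5  
7  | Carol | 1473.71
8  | Alice | 1136.46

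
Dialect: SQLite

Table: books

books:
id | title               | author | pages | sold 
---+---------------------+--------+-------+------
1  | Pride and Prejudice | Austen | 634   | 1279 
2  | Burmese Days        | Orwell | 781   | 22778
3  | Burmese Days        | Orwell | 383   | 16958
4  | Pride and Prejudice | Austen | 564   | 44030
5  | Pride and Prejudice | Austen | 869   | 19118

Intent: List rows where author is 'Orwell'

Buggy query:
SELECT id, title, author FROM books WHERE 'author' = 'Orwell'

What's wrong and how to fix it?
Bug: 'author' in single quotes is a string literal, not the column; the comparison is literal-vs-literal and never true

Fix: Remove the quotes around the column name (or use double quotes for an identifier)

Corrected query:
SELECT id, title, author FROM books WHERE author = 'Orwell'

Result:
id | title        | author
---+--------------+-------
2  | Burmese Days | Orwell
3  | Burmese Days | Orwell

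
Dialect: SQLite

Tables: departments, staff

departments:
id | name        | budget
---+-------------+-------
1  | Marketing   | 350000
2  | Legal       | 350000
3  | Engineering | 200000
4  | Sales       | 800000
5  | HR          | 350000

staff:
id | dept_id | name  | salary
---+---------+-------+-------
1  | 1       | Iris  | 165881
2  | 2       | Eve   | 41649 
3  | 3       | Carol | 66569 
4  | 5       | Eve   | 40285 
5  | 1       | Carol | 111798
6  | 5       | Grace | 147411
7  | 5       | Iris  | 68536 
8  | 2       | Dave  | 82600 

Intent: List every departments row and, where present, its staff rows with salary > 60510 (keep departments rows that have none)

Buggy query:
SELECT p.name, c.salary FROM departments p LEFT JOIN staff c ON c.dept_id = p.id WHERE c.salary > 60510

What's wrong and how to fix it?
Bug: Filtering c.salary in WHERE discards the NULL rows produced by LEFT JOIN, turning it into an inner join

Fix: Put 'c.salary > 60510' in the JOIN's ON clause instead of WHERE

Corrected query:
SELECT p.name, c.salary FROM departments p LEFT JOIN staff c ON c.dept_id = p.id AND c.salary > 60510

Result:
name        | salary
------------+-------
Marketing   | 111798
Marketing   | 165881
Legal       | 82600 
Engineering | 66569 
Sales       | NULL  
HR          | 68536 
HR          | 147411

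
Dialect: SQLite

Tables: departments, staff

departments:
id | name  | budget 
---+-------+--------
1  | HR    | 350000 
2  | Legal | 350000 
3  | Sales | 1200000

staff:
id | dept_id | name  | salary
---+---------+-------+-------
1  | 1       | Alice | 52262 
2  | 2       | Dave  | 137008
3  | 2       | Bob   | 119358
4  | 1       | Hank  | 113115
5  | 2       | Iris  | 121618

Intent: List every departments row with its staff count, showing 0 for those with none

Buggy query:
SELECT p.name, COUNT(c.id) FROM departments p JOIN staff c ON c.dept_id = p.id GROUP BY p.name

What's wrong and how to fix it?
Bug: INNER JOIN drops departments rows that have no matching staff rows

Fix: Switch to LEFT JOIN to retain unmatched parent rows

Corrected query:
SELECT p.name, COUNT(c.id) FROM departments p LEFT JOIN staff c ON c.dept_id = p.id GROUP BY p.name

Result:
name  | COUNT(c.id)
------+------------
HR    | 2          
Legal | 3          
Sales | 0          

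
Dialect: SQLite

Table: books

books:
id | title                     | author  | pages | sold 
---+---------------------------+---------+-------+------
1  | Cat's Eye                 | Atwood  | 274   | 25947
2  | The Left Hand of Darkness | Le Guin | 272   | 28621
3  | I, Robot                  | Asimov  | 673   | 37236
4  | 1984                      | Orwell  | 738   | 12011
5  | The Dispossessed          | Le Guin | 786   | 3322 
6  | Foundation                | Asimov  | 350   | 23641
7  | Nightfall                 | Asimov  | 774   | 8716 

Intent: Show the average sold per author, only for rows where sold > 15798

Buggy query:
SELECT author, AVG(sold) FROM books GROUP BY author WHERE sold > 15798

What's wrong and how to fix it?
Bug: WHERE cannot follow GROUP BY

Fix: Move the WHERE clause before GROUP BY

Corrected query:
SELECT author, AVG(sold) FROM books WHERE sold > 15798 GROUP BY author

Result:
author  | AVG(sold)
--------+----------
Asimov  | 30438.5  
Atwood  | 25947    
Le Guin | 28621    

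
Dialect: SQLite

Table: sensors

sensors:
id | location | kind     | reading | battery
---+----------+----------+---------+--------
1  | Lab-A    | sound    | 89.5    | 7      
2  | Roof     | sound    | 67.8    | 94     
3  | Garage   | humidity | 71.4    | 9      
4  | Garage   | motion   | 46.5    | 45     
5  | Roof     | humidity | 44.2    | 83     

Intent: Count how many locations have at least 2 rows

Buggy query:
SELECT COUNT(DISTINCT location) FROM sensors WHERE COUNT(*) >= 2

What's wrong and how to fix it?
Bug: COUNT(*) cannot appear in WHERE; the per-group count doesn't exist yet

Fix: Use a subquery that GROUPs and filters with HAVING, then count its rows

Corrected query:
SELECT COUNT(*) FROM (SELECT location FROM sensors GROUP BY location HAVING COUNT(*) >= 2)

Result:
COUNT(*)
--------
2       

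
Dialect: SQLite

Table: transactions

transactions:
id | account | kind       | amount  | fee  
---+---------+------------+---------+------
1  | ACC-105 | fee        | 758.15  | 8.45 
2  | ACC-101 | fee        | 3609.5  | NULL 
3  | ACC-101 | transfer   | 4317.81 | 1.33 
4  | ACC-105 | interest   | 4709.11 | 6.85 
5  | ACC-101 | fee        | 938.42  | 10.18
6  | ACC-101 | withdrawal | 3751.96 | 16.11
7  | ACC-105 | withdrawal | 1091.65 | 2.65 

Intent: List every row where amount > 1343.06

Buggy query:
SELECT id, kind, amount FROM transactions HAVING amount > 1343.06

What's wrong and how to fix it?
Bug: HAVING filters the output of aggregation, but this query has no GROUP BY and no aggregate functions, so SQLite rejects it (HAVING clause on a non-aggregate query); the condition here is per row

Fix: Replace HAVING with WHERE since the condition applies to individual rows

Corrected query:
SELECT id, kind, amount FROM transactions WHERE amount > 1343.06

Result:
id | kind       | amount 
---+------------+--------
2  | fee        | 3609.5 
3  | transfer   | 4317.81
4  | interest   | 4709.11
6  | withdrawal | 3751.96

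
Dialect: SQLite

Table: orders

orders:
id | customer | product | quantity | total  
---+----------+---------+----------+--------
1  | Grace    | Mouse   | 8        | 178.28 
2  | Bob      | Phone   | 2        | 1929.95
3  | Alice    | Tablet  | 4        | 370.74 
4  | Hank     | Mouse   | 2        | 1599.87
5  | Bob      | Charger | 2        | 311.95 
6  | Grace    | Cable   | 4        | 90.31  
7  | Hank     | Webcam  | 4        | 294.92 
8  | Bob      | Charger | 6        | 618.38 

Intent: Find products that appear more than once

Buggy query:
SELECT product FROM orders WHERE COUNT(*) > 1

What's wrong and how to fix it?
Bug: WHERE can't reference COUNT(*); aggregates are computed after WHERE

Fix: GROUP BY product, then filter groups with HAVING COUNT(*) > 1

Corrected query:
SELECT product FROM orders GROUP BY product HAVING COUNT(*) > 1

Result:
product
-------
Charger
Mouse  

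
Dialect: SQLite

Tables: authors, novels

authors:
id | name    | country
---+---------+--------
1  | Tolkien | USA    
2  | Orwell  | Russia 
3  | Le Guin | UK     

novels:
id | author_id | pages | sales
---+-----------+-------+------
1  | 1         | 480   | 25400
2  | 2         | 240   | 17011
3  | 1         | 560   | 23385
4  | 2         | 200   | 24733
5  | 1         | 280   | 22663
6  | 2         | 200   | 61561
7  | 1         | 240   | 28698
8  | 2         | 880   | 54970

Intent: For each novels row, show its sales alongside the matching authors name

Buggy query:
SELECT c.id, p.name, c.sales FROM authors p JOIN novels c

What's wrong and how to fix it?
Bug: Missing join condition: each novels row is matched to all authors rows instead of just its own

Fix: Specify the join condition linking the foreign key to the parent id

Corrected query:
SELECT c.id, p.name, c.sales FROM authors p JOIN novels c ON c.author_id = p.id

Result:
id | name    | sales
---+---------+------
1  | Tolkien | 25400
2  | Orwell  | 17011
3  | Tolkien | 23385
4  | Orwell  | 24733
5  | Tolkien | 22663
6  | Orwell  | 61561
7  | Tolkien | 28698
8  | Orwell  | 54970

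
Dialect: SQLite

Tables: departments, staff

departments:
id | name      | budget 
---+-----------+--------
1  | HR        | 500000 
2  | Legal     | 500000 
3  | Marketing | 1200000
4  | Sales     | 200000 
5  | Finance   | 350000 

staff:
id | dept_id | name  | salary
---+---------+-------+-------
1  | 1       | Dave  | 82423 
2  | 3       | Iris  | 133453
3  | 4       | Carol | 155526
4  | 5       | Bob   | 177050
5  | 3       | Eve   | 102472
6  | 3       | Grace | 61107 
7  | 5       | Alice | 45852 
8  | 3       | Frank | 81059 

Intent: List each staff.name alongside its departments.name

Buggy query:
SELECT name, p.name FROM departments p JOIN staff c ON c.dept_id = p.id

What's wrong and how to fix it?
Bug: Both tables have a 'name' column; the unqualified reference is ambiguous

Fix: Prefix ambiguous columns with the table alias

Corrected query:
SELECT c.name, p.name FROM departments p JOIN staff c ON c.dept_id = p.id

Result:
name  | name     
------+----------
Dave  | HR       
Iris  | Marketing
Carol | Sales    
Bob   | Finance  
Eve   | Marketing
Grace | Marketing
Alice | Finance  
Frank | Marketing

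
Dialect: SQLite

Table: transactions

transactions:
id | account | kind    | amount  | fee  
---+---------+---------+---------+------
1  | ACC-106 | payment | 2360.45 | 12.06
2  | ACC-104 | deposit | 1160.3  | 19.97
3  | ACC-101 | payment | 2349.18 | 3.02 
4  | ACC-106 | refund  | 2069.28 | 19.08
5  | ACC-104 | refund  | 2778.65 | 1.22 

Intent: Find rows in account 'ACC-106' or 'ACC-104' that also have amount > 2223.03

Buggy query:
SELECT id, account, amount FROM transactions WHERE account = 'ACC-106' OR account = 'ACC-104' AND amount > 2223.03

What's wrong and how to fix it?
Bug: Without parentheses, AND is evaluated before OR, so the amount filter only applies to the 'ACC-104' branch

Fix: Add parentheses around the OR so the AND applies to both alternatives

Corrected query:
SELECT id, account, amount FROM transactions WHERE (account = 'ACC-106' OR account = 'ACC-104') AND amount > 2223.03

Result:
id | account | amount 
---+---------+--------
1  | ACC-106 | 2360.45
5  | ACC-104 | 2778.65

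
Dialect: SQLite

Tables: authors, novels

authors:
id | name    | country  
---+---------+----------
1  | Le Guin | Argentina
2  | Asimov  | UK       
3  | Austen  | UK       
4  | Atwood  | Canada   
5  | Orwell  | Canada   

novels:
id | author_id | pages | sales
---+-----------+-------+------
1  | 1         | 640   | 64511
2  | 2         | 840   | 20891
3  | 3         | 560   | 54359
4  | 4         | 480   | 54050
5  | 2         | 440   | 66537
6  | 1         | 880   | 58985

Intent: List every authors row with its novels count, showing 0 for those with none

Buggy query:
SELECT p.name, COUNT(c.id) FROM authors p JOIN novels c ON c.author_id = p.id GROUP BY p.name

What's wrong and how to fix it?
Bug: INNER JOIN drops authors rows that have no matching novels rows

Fix: Switch to LEFT JOIN to retain unmatched parent rows

Corrected query:
SELECT p.name, COUNT(c.id) FROM authors p LEFT JOIN novels c ON c.author_id = p.id GROUP BY p.name

Result:
name    | COUNT(c.id)
--------+------------
Asimov  | 2          
Atwood  | 1          
Austen  | 1          
Le Guin | 2          
Orwell  | 0          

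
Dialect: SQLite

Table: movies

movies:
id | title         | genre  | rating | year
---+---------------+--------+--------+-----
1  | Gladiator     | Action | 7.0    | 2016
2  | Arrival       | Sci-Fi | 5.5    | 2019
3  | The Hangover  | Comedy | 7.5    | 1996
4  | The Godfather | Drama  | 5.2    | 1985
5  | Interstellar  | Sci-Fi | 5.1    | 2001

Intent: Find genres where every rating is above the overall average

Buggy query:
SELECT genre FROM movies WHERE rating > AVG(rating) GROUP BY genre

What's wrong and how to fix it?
Bug: AVG() is an aggregate; it can't sit directly in WHERE

Fix: Compute the overall average in a scalar subquery and compare each group's MIN against it in HAVING

Corrected query:
SELECT genre FROM movies GROUP BY genre HAVING MIN(rating) > (SELECT AVG(rating) FROM movies)

Result:
genre 
------
Action
Comedy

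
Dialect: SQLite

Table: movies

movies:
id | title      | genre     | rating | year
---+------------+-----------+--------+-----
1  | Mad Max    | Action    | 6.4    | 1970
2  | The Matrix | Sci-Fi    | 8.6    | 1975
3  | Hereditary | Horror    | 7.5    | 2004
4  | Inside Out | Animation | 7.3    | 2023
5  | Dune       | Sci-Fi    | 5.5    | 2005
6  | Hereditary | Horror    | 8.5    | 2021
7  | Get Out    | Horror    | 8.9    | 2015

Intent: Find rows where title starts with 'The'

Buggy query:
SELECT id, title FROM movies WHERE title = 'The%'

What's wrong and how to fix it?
Bug: Wildcards only work with LIKE; '=' treats '%' as a literal character

Fix: Replace '=' with LIKE so 'The%' is treated as a pattern

Corrected query:
SELECT id, title FROM movies WHERE title LIKE 'The%'

Result:
id | title     
---+-----------
2  | The Matrix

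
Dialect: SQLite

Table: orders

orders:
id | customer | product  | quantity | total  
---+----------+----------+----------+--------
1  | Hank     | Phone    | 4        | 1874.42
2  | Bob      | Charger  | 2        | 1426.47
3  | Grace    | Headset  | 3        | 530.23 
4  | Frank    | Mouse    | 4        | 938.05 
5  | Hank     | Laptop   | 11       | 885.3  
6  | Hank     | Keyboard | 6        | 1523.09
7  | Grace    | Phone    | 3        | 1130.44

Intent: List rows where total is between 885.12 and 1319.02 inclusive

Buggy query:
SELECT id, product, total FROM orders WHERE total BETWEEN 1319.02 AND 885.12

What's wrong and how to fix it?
Bug: The bounds are reversed; BETWEEN a AND b requires a <= b to match anything

Fix: Swap the bounds so the smaller value comes first

Corrected query:
SELECT id, product, total FROM orders WHERE total BETWEEN 885.12 AND 1319.02

Result:
id | product | total  
---+---------+--------
4  | Mouse   | 938.05 
5  | Laptop  | 885.3  
7  | Phone   | 1130.44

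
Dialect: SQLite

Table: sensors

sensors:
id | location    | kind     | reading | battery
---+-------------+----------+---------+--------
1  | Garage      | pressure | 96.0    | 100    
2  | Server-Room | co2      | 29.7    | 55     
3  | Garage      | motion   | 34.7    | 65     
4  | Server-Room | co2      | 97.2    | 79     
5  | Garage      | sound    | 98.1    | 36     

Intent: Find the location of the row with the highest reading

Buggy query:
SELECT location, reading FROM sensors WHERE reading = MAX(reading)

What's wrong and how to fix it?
Bug: MAX(reading) is an aggregate and cannot be used directly in WHERE

Fix: Use a subquery: WHERE reading = (SELECT MAX(reading) FROM sensors)

Corrected query:
SELECT location, reading FROM sensors WHERE reading = (SELECT MAX(reading) FROM sensors)

Result:
location | reading
---------+--------
Garage   | 98.1   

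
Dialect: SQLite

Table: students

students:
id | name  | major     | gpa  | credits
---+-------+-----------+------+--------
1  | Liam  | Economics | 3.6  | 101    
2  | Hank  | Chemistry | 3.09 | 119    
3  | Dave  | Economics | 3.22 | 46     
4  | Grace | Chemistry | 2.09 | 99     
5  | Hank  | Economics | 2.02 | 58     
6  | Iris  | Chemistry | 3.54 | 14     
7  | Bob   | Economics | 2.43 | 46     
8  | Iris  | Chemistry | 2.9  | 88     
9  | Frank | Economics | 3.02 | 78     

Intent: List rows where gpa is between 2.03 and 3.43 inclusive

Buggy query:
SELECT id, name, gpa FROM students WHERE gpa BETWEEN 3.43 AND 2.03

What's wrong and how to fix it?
Bug: BETWEEN expects the lower bound first; with 3.43 AND 2.03 the range is empty

Fix: Write BETWEEN 2.03 AND 3.43

Corrected query:
SELECT id, name, gpa FROM students WHERE gpa BETWEEN 2.03 AND 3.43

Result:
id | name  | gpa 
---+-------+-----
2  | Hank  | 3.09
3  | Dave  | 3.22
4  | Grace | 2.09
7  | Bob   | 2.43
8  | Iris  | 2.9 
9  | Frank | 3.02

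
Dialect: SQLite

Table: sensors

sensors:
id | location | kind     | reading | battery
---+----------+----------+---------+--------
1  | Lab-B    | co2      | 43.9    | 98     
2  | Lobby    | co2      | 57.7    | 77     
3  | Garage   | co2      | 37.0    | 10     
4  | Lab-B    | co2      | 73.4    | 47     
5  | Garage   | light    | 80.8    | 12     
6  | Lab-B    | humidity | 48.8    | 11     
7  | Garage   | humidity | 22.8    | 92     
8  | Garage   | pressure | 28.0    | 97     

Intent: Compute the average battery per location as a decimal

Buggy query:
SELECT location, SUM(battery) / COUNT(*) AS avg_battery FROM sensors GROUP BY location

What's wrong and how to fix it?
Bug: Both operands are integers, so '/' performs integer division and truncates

Fix: Multiply by 1.0 (or CAST to REAL) to force floating-point division

Corrected query:
SELECT location, SUM(battery) * 1.0 / COUNT(*) AS avg_battery FROM sensors GROUP BY location

Result:
location | avg_battery
---------+------------
Garage   | 52.75      
Lab-B    | 52         
Lobby    | 77         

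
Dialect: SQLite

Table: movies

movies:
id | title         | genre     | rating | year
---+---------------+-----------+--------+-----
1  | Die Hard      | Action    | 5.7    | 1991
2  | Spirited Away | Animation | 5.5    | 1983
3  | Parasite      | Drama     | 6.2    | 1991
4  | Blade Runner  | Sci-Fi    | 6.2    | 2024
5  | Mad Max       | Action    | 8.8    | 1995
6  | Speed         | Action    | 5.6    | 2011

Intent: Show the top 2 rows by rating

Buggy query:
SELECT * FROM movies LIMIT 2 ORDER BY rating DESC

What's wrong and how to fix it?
Bug: LIMIT must come after ORDER BY

Fix: Swap the clauses: ORDER BY first, then LIMIT

Corrected query:
SELECT * FROM movies ORDER BY rating DESC LIMIT 2

Result:
id | title    | genre  | rating | year
---+----------+--------+--------+-----
5  | Mad Max  | Action | 8.8    | 1995
3  | Parasite | Drama  | 6.2    | 1991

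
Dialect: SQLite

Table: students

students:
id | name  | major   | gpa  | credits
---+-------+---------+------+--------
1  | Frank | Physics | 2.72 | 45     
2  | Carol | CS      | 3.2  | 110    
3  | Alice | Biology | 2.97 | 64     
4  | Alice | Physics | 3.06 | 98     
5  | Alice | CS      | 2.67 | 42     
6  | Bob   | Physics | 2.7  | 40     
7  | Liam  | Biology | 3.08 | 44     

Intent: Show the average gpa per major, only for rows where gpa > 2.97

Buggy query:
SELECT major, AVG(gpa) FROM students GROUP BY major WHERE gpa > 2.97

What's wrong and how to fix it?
Bug: WHERE cannot follow GROUP BY

Fix: Move the WHERE clause before GROUP BY

Corrected query:
SELECT major, AVG(gpa) FROM students WHERE gpa > 2.97 GROUP BY major

Result:
major   | AVG(gpa)
--------+---------
Biology | 3.08    
CS      | 3.2     
Physics | 3.06    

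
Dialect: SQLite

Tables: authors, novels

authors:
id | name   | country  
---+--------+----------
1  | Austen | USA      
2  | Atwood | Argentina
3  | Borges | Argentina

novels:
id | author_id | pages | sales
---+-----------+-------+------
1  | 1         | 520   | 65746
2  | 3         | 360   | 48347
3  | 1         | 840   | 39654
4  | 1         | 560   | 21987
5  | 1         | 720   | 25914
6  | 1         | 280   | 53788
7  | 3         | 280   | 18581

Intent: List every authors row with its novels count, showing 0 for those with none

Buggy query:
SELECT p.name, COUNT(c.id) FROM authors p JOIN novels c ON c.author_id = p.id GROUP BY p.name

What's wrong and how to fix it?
Bug: An inner join excludes parents with zero children

Fix: Switch to LEFT JOIN to retain unmatched parent rows

Corrected query:
SELECT p.name, COUNT(c.id) FROM authors p LEFT JOIN novels c ON c.author_id = p.id GROUP BY p.name

Result:
name   | COUNT(c.id)
-------+------------
Atwood | 0          
Austen | 5          
Borges | 2          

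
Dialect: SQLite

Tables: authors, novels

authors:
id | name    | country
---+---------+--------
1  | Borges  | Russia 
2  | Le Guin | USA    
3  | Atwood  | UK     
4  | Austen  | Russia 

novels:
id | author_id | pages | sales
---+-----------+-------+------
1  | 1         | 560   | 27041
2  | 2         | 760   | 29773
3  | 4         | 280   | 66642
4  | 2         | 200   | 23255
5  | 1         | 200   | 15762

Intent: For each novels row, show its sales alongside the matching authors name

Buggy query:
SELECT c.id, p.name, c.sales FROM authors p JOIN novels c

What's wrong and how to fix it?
Bug: Missing join condition: each novels row is matched to all authors rows instead of just its own

Fix: Specify the join condition linking the foreign key to the parent id

Corrected query:
SELECT c.id, p.name, c.sales FROM authors p JOIN novels c ON c.author_id = p.id

Result:
id | name    | sales
---+---------+------
1  | Borges  | 27041
2  | Le Guin | 29773
3  | Austen  | 66642
4  | Le Guin | 23255
5  | Borges  | 15762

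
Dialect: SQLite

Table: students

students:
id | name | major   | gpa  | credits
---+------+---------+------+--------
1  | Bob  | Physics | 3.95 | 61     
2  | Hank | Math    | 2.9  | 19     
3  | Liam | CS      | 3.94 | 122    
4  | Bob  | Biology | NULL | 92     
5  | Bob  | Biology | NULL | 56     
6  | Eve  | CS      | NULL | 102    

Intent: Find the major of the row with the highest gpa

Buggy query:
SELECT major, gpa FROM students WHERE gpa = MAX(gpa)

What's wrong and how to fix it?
Bug: MAX(gpa) is an aggregate and cannot be used directly in WHERE

Fix: Wrap MAX in a scalar subquery so WHERE compares against a single value

Corrected query:
SELECT major, gpa FROM students WHERE gpa = (SELECT MAX(gpa) FROM students)

Result:
major   | gpa 
--------+-----
Physics | 3.95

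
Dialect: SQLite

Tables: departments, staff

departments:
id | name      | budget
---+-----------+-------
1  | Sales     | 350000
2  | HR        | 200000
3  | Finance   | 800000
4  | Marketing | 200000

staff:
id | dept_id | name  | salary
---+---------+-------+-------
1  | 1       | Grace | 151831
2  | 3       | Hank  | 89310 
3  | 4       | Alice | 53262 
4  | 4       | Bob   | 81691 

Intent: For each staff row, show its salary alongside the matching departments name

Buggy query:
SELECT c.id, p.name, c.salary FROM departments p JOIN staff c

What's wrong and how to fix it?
Bug: Missing join condition: each staff row is matched to all departments rows instead of just its own

Fix: Add ON c.dept_id = p.id to the JOIN

Corrected query:
SELECT c.id, p.name, c.salary FROM departments p JOIN staff c ON c.dept_id = p.id

Result:
id | name      | salary
---+-----------+-------
1  | Sales     | 151831
2  | Finance   | 89310 
3  | Marketing | 53262 
4  | Marketing | 81691 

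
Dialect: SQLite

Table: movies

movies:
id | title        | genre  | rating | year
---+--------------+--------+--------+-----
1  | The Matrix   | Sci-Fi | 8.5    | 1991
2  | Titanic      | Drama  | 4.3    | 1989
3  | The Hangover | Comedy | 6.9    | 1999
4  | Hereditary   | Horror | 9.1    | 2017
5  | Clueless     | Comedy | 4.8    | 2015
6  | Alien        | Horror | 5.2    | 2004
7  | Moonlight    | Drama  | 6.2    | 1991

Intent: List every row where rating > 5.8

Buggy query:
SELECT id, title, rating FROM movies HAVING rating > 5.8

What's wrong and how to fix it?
Bug: HAVING filters the output of aggregation, but this query has no GROUP BY and no aggregate functions, so SQLite rejects it (HAVING clause on a non-aggregate query); the condition here is per row

Fix: Use WHERE for row-level filtering

Corrected query:
SELECT id, title, rating FROM movies WHERE rating > 5.8

Result:
id | title        | rating
---+--------------+-------
1  | The Matrix   | 8.5   
3  | The Hangover | 6.9   
4  | Hereditary   | 9.1   
7  | Moonlight    | 6.2   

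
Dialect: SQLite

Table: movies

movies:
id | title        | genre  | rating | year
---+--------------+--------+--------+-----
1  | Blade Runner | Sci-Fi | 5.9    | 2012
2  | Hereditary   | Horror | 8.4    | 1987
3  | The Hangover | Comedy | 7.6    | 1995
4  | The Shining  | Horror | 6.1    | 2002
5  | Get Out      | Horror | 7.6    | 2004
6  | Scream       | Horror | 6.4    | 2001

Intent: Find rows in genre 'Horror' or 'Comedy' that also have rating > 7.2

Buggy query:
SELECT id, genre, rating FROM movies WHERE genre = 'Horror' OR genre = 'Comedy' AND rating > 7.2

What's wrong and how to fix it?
Bug: Without parentheses, AND is evaluated before OR, so the rating filter only applies to the 'Comedy' branch

Fix: Add parentheses around the OR so the AND applies to both alternatives

Corrected query:
SELECT id, genre, rating FROM movies WHERE (genre = 'Horror' OR genre = 'Comedy') AND rating > 7.2

Result:
id | genre  | rating
---+--------+-------
2  | Horror | 8.4   
3  | Comedy | 7.6   
5  | Horror | 7.6   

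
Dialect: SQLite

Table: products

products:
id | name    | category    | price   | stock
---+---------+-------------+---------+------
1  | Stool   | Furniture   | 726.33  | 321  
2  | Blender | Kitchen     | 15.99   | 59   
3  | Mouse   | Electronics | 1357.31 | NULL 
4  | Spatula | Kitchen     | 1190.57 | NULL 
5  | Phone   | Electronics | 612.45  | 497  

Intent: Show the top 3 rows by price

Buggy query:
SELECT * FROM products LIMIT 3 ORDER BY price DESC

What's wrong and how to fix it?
Bug: LIMIT must come after ORDER BY

Fix: Sort with ORDER BY, then apply LIMIT

Corrected query:
SELECT * FROM products ORDER BY price DESC LIMIT 3

Result:
id | name    | category    | price   | stock
---+---------+-------------+---------+------
3  | Mouse   | Electronics | 1357.31 | NULL 
4  | Spatula | Kitchen     | 1190.57 | NULL 
1  | Stool   | Furniture   | 726.33  | 321  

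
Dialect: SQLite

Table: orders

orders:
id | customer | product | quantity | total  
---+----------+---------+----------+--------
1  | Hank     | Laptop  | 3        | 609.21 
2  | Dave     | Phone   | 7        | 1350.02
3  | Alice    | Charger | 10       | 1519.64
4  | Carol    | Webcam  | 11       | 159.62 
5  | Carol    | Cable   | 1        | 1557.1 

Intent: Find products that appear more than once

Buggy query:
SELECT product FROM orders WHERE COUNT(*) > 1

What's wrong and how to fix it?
Bug: WHERE can't reference COUNT(*); aggregates are computed after WHERE

Fix: Group first, then use HAVING for the count condition

Corrected query:
SELECT product FROM orders GROUP BY product HAVING COUNT(*) > 1

Result:
(no rows)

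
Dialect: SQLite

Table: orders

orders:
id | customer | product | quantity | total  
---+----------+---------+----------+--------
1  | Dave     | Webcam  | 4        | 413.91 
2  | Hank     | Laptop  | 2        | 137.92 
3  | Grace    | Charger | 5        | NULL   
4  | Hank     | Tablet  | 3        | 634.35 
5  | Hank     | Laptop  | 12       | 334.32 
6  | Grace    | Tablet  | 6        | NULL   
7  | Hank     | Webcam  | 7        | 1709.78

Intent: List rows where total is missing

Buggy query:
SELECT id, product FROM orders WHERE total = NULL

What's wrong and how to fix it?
Bug: Comparing to NULL with '=' never matches; NULL = NULL is unknown, not true

Fix: Replace '= NULL' with 'IS NULL'

Corrected query:
SELECT id, product FROM orders WHERE total IS NULL

Result:
id | product
---+--------
3  | Charger
6  | Tablet 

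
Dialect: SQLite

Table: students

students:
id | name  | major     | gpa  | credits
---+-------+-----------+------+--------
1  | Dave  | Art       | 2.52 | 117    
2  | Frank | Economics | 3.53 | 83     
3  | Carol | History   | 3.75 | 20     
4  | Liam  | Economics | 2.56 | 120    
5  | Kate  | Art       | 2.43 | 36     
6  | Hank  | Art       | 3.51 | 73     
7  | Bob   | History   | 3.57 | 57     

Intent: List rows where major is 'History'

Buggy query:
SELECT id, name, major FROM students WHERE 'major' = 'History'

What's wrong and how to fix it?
Bug: 'major' in single quotes is a string literal, not the column; the comparison is literal-vs-literal and never true

Fix: Remove the quotes around the column name (or use double quotes for an identifier)

Corrected query:
SELECT id, name, major FROM students WHERE major = 'History'

Result:
id | name  | major  
---+-------+--------
3  | Carol | History
7  | Bob   | History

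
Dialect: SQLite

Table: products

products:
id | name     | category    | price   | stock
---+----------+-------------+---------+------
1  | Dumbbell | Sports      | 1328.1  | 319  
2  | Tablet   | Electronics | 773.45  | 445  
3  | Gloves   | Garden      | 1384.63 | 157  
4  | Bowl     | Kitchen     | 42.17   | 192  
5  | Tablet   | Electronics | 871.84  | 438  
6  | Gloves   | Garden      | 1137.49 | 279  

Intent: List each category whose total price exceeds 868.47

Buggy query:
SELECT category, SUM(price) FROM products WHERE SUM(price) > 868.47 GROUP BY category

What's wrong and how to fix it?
Bug: Aggregate functions cannot appear in a WHERE clause

Fix: Move the aggregate condition to a HAVING clause

Corrected query:
SELECT category, SUM(price) FROM products GROUP BY category HAVING SUM(price) > 868.47

Result:
category    | SUM(price)
------------+-----------
Electronics | 1645.29   
Garden      | 2522.12   
Sports      | 1328.1    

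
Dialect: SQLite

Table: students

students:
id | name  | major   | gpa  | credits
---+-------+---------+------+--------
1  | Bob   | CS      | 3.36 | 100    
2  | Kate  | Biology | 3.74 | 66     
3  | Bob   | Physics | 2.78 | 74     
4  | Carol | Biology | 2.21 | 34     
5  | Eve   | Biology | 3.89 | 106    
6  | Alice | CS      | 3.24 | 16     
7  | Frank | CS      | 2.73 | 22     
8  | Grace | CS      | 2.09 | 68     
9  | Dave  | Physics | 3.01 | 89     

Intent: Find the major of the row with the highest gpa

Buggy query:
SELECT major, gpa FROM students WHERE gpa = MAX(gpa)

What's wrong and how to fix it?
Bug: MAX(gpa) is an aggregate and cannot be used directly in WHERE

Fix: Use a subquery: WHERE gpa = (SELECT MAX(gpa) FROM students)

Corrected query:
SELECT major, gpa FROM students WHERE gpa = (SELECT MAX(gpa) FROM students)

Result:
major   | gpa 
--------+-----
Biology | 3.89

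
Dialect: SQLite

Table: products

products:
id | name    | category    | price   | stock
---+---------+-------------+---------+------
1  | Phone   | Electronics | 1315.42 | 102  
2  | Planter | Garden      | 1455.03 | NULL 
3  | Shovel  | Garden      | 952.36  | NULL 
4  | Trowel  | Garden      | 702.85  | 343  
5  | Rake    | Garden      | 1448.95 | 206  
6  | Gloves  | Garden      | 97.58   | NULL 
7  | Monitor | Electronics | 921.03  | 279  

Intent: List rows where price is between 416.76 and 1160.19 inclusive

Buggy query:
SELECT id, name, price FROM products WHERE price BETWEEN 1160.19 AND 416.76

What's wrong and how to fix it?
Bug: BETWEEN expects the lower bound first; with 1160.19 AND 416.76 the range is empty

Fix: Swap the bounds so the smaller value comes first

Corrected query:
SELECT id, name, price FROM products WHERE price BETWEEN 416.76 AND 1160.19

Result:
id | name    | price 
---+---------+-------
3  | Shovel  | 952.36
4  | Trowel  | 702.85
7  | Monitor | 921.03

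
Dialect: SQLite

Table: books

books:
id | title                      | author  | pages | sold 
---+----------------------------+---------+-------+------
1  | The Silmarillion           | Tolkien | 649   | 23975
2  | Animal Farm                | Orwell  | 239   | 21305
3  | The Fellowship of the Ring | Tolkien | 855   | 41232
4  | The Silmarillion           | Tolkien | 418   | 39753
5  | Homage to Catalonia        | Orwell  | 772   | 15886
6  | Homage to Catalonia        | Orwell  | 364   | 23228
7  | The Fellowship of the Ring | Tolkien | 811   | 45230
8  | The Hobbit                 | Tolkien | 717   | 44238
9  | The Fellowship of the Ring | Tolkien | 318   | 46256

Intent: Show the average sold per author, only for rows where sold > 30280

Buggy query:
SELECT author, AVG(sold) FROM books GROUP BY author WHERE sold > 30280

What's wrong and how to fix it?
Bug: WHERE cannot follow GROUP BY

Fix: Move the WHERE clause before GROUP BY

Corrected query:
SELECT author, AVG(sold) FROM books WHERE sold > 30280 GROUP BY author

Result:
author  | AVG(sold)
--------+----------
Tolkien | 43341.8  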